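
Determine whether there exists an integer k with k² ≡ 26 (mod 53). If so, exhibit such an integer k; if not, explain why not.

No such integer exists.

53 is prime, so by Euler's criterion 26 is a square mod 53 iff 26^((53−1)/2) = 26^26 ≡ 1 (mod 53).
Repeated squaring mod 53: 26^2 = 676 ≡ 40; 26^4 ≡ 40² = 1600 ≡ 10; 26^8 ≡ 10² = 100 ≡ 47; 26^16 ≡ 47² = 2209 ≡ 36.
Since 26 = 16 + 8 + 2, 26^26 ≡ 36 · 47 · 40; multiplying out mod 53: 36·47 = 1692 ≡ 49, then 49·40 = 1960 ≡ 52. Thus 26^26 ≡ 52 ≡ −1 (mod 53).
The value −1 means 26 is a non-residue modulo 53, so k² ≡ 26 (mod 53) is impossible.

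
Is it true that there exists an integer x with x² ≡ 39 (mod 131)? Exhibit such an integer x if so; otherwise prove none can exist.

Take x = 63. Then 63² = 3969 = 30·131 + 39, so 63² ≡ 39 (mod 131).

x = 63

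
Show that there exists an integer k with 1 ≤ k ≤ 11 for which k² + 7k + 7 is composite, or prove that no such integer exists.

At k = 11: 11² + 7·11 + 7 = 205 = 5·41, which is composite.

k = 11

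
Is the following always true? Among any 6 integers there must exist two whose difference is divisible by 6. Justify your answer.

Take the 6 consecutive integers 21, 22, …, 26: their residues mod 6 are all distinct because 6 ≤ 6.
No two share a residue, so no pair has difference divisible by 6; the claim fails for this set.

No, the set {21, 22, 23, 24, 25, 26} is a counterexample.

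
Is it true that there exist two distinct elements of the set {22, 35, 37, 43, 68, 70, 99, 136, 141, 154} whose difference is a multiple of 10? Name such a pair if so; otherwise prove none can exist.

No, no such pair exists.

Residues mod 10: 22↦2, 35↦5, 37↦7, 43↦3, 68↦8, 70↦0, 99↦9, 136↦6, 141↦1, 154↦4.
No residue repeats among the 10 elements, so no pair has difference ≡ 0 (mod 10).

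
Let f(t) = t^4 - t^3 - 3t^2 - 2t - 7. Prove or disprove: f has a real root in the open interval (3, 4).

No.

f(3) = 14 and f(4) = 129, both positive, so a sign-change argument is unavailable; we show f keeps this sign on the whole interval.
Substitute t = 3 + u, where 0 < u < 1 on the interval. Expanding, f(3 + u) = u^4 + 11u^3 + 42u^2 + 61u + 14.
The nonzero coefficients here are all positive, so for u > 0 every term is positive (or zero), and the constant term 14 is strictly positive.
So f is strictly positive on (3, 4); no root exists in the interval.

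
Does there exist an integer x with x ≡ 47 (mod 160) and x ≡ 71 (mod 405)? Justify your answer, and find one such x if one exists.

Both moduli are multiples of 5 = gcd(160, 405), so any solution would satisfy x ≡ 47 and x ≡ 71 modulo 5 simultaneously.
However 47 ≡ 2 and 71 ≡ 1 (mod 5), and 2 ≠ 1.
So no integer satisfies both congruences.

No, no such integer exists.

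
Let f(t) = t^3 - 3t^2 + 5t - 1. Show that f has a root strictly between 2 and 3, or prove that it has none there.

No such root exists.

Evaluate at the endpoints: f(2) = 5, f(3) = 14 — same sign (positive).
f'(t) = 3t^2 - 6t + 5 has discriminant (-6)² − 4·3·5 = -24 < 0, so f' has no real roots and is positive for every real t.
So f is strictly increasing; between 2 and 3 its values lie between f(2) = 5 and f(3) = 14, all positive. Therefore f has no root in (2, 3).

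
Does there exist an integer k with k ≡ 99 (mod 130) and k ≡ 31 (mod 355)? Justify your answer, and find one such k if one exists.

Both moduli are multiples of 5 = gcd(130, 355), so any solution would satisfy k ≡ 99 and k ≡ 31 modulo 5 simultaneously.
These are incompatible: 99 − 31 = 68 is not divisible by 5.
Therefore no such k exists.

No, no such integer exists.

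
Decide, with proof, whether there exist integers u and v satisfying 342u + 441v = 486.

u = 4, v = -2

Since gcd(342, 441) = 9 and 486 = 9·54, Bézout's identity guarantees a solution.
Dividing through by 9 reduces the equation to 38u + 49v = 54.
Euclidean algorithm: 49 = 1·38 + 11, 38 = 3·11 + 5, 11 = 2·5 + 1, 5 = 5·1 + 0.
Unwinding: 1 = 11 − 2·5 = 11 − 2·(38 − 3·11) = −2·38 + 7·11 = −2·38 + 7·(49 − 1·38) = 7·49 − 9·38, i.e. 38·(-9) + 49·7 = 1.
Times 54: 38·(-486) + 49·378 = 54, so (-486, 378) solves it.
Adding 10·49 to u and subtracting 10·38 from v gives the tidier solution (4, -2).
Indeed 342·4 + 441·(-2) = 1368 − 882 = 486.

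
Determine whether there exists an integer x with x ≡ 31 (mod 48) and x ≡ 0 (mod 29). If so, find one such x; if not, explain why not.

Since 48 and 29 share no common factor, CRT says the pair of congruences has a solution (unique mod 1392).
Write x = 31 + 48t and require 31 + 48t ≡ 0 (mod 29), i.e. 48t ≡ 27 (mod 29).
48 ≡ 19 (mod 29), so this reads 19t ≡ 27 (mod 29). Since 19·26 = 494 = 17·29 + 1, the inverse of 19 mod 29 is 26.
Multiplying by 26: t ≡ 26·27 = 702 ≡ 6 (mod 29).
With t = 6: x = 31 + 48·6 = 319.
Verify: 319 = 6·48 + 31 and 319 = 11·29 + 0. ✓

x = 319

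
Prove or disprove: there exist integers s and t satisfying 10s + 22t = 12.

s = 10, t = -4

gcd(10, 22) = 2, and 2 divides 12, so integer solutions exist.
Dividing through by 2 reduces the equation to 5s + 11t = 6.
Dividing repeatedly: 11 = 2·5 + 1, 5 = 5·1 + 0.
Back-substituting, 1 = 11 − 2·5; that is, 5·(-2) + 11·1 = 1.
Scaling by 6 gives the particular solution (s, t) = (-12, 6).
Adding 2·11 to s and subtracting 2·5 from t gives the tidier solution (10, -4).
Check: 10·10 + 22·(-4) = 100 − 88 = 12. ✓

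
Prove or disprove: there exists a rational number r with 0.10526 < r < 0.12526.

Multiplying by 8: 8·0.10526 = 0.84208 and 8·0.12526 = 1.00208, so the integer 1 lies strictly between them.
So r = 1/8 works: it is a ratio of integers, and dividing 8·0.10526 < 1 < 8·0.12526 through by 8 gives 0.10526 < 1/8 < 0.12526.

r = 1/8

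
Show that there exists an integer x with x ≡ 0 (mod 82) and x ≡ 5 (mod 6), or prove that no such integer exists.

There is no such integer.

Both moduli are multiples of 2 = gcd(82, 6), so any solution would satisfy x ≡ 0 and x ≡ 5 modulo 2 simultaneously.
However 0 ≡ 0 and 5 ≡ 1 (mod 2), and 0 ≠ 1.
Therefore no such x exists.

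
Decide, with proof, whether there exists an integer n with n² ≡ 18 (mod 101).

There is no such integer.

Apply Euler's criterion with the prime 101: 18 is a quadratic residue iff 18^50 ≡ 1 (mod 101), and a non-residue iff it is ≡ −1.
Squaring successively (mod 101): 18^2 = 324 ≡ 21; 18^4 ≡ 21² = 441 ≡ 37; 18^8 ≡ 37² = 1369 ≡ 56; 18^16 ≡ 56² = 3136 ≡ 5; 18^32 ≡ 5² = 25 ≡ 25.
Since 50 = 32 + 16 + 2, 18^50 ≡ 25 · 5 · 21; multiplying out mod 101: 25·5 = 125 ≡ 24, then 24·21 = 504 ≡ 100. Thus 18^50 ≡ 100 ≡ −1 (mod 101).
By Euler's criterion 18 is a quadratic non-residue mod 101: no n satisfies n² ≡ 18 (mod 101).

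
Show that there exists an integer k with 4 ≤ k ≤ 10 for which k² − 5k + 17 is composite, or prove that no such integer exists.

No such integer k in that range exists.

The values for k = 4, 5, …, 10 are 13, 17, 23, 31, 41, 53, 67, and each of these is prime.
So no value in the range makes the expression composite.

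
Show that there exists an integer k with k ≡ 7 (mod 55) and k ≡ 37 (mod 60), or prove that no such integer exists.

k = 337

gcd(55, 60) = 5. A simultaneous solution exists iff 7 ≡ 37 (mod 5); here 7 mod 5 = 2 = 37 mod 5, so it does.
The integers ≡ 7 (mod 55) are 7, 62, 117, 172, 227, 282, 337, …; their remainders mod 60 are 7, 2, 57, 52, 47, 42, 37, so k = 337 is the first that is ≡ 37 (mod 60).
Indeed 337 ≡ 7 (mod 55) and 337 ≡ 37 (mod 60).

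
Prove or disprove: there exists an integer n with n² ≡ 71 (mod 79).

79 is prime, so by Euler's criterion 71 is a square mod 79 iff 71^((79−1)/2) = 71^39 ≡ 1 (mod 79).
Squaring successively (mod 79): 71^2 = 5041 ≡ 64; 71^4 ≡ 64² = 4096 ≡ 67; 71^8 ≡ 67² = 4489 ≡ 65; 71^16 ≡ 65² = 4225 ≡ 38; 71^32 ≡ 38² = 1444 ≡ 22.
Since 39 = 32 + 4 + 2 + 1, 71^39 ≡ 22 · 67 · 64 · 71; multiplying out mod 79: 22·67 = 1474 ≡ 52, then 52·64 = 3328 ≡ 10, then 10·71 = 710 ≡ 78. Thus 71^39 ≡ 78 ≡ −1 (mod 79).
The value −1 means 71 is a non-residue modulo 79, so n² ≡ 71 (mod 79) is impossible.

There is no such integer.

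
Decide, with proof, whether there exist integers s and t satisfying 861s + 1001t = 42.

Since gcd(861, 1001) = 7 and 42 = 7·6, Bézout's identity guarantees a solution.
Dividing through by 7 reduces the equation to 123s + 143t = 6.
Run the Euclidean algorithm on 143 and 123: 143 = 1·123 + 20, 123 = 6·20 + 3, 20 = 6·3 + 2, 3 = 1·2 + 1, 2 = 2·1 + 0.
Working back up the chain: 1 = 3 − 1·2 = 3 − (20 − 6·3) = −20 + 7·3 = −20 + 7·(123 − 6·20) = 7·123 − 43·20 = 7·123 − 43·(143 − 1·123) = −43·143 + 50·123. So 123·50 + 143·(-43) = 1.
Multiplying through by 6: s = 50·6 = 300, t = (-43)·6 = -258 is a solution.
Shifting by a multiple of (143, −123) keeps it a solution: s = 300 − 2·143 = 14, t = -258 + 2·123 = -12.
Indeed 861·14 + 1001·(-12) = 12054 − 12012 = 42.

s = 14, t = -12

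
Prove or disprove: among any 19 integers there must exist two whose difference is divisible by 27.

No, the set {76, 77, 78, 79, 80, 81, 82, 83, 84, 85, 86, 87, 88, 89, 90, 91, 92, 93, 94} is a counterexample.

Consider the 19 integers 76, 77, …, 94. They lie in distinct residue classes modulo 27, since 19 ≤ 27.
Any two of them differ by at most 18 < 27 and by at least 1, so no difference is a multiple of 27.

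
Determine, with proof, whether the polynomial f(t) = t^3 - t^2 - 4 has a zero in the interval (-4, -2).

f has no root in that interval.

f(-4) = -84 and f(-2) = -16, both negative, so a sign-change argument is unavailable; we show f keeps this sign on the whole interval.
Shift to the endpoint -2: with t = -2 − u (0 < u < 2), one computes f(-2 − u) = -u^3 - 7u^2 - 16u - 16.
All 4 nonzero coefficients of this polynomial in u are negative; hence for u > 0 the value is a sum of negative terms (the constant -16 among them).
Therefore f(t) < 0 throughout (-4, -2), and f has no zero there.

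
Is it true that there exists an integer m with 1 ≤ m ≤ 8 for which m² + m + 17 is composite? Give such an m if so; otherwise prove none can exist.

The values for m = 1, 2, …, 8 are 19, 23, 29, 37, 47, 59, 73, 89, and each of these is prime.
So no value in the range makes the expression composite.

No, no such integer m in that range exists.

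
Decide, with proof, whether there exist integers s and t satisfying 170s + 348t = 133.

There are no such integers.

gcd(170, 348) = 2, so every integer of the form 170s + 348t is a multiple of 2.
But 133 = 2·66 + 1, so 2 ∤ 133.
Therefore 170s + 348t = 133 has no solution in integers.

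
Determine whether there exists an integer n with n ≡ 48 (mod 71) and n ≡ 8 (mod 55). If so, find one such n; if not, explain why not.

n = 1823

gcd(71, 55) = 1, so the Chinese Remainder Theorem guarantees exactly one residue class mod 3905 satisfying both.
Write n = 48 + 71t and require 48 + 71t ≡ 8 (mod 55), i.e. 71t ≡ 15 (mod 55).
71 ≡ 16 (mod 55), so this reads 16t ≡ 15 (mod 55). Invert 16 mod 55 by the Euclidean algorithm: 55 = 3·16 + 7, 16 = 2·7 + 2, 7 = 3·2 + 1, 2 = 2·1 + 0; back-substituting, 1 = 7 − 3·2 = 7 − 3·(16 − 2·7) = −3·16 + 7·7 = −3·16 + 7·(55 − 3·16) = 7·55 − 24·16. Hence 16·(-24) ≡ 1, so 16⁻¹ ≡ -24 ≡ 31 (mod 55).
Multiplying by 31: t ≡ 31·15 = 465 ≡ 25 (mod 55).
Taking t = 25 gives n = 48 + 71·25 = 1823.
Verify: 1823 = 25·71 + 48 and 1823 = 33·55 + 8. ✓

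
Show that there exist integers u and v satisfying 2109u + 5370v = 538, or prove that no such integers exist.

gcd(2109, 5370) = 3, so every integer of the form 2109u + 5370v is a multiple of 3.
But 538 = 3·179 + 1, so 3 ∤ 538.
Therefore 2109u + 5370v = 538 has no solution in integers.

No such integers exist.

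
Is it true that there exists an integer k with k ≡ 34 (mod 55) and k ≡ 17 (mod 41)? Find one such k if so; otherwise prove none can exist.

gcd(55, 41) = 1, so the Chinese Remainder Theorem guarantees exactly one residue class mod 2255 satisfying both.
Write k = 34 + 55t and require 34 + 55t ≡ 17 (mod 41), i.e. 55t ≡ 24 (mod 41).
55 ≡ 14 (mod 41), so this reads 14t ≡ 24 (mod 41). Invert 14 mod 41 by the Euclidean algorithm: 41 = 2·14 + 13, 14 = 1·13 + 1, 13 = 13·1 + 0; back-substituting, 1 = 14 − 1·13 = 14 − (41 − 2·14) = −41 + 3·14. Hence 14·3 ≡ 1, so 14⁻¹ ≡ 3 (mod 41).
Therefore t ≡ 3·24 = 72 ≡ 31 (mod 41).
Taking t = 31 gives k = 34 + 55·31 = 1739.
Verify: 1739 = 31·55 + 34 and 1739 = 42·41 + 17. ✓

k = 1739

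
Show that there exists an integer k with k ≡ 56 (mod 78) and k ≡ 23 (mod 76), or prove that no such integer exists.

No such integer exists.

Both moduli are multiples of 2 = gcd(78, 76), so any solution would satisfy k ≡ 56 and k ≡ 23 modulo 2 simultaneously.
These are incompatible: 56 − 23 = 33 is not divisible by 2.
Therefore no such k exists.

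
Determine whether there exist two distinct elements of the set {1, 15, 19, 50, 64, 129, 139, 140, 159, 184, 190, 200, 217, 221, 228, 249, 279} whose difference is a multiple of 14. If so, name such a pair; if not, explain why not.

Both 1 and 15 leave remainder 1 on division by 14; their difference 14 = 1·14 is a multiple of 14.

1 and 15 are such a pair.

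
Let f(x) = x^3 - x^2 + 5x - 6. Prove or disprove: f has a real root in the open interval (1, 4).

f(1) = -1 and f(4) = 62, which have opposite signs.
As a polynomial, f is continuous on every closed interval.
By the Intermediate Value Theorem, f takes the value 0 somewhere in the open interval.

Yes, f has a root in the interval.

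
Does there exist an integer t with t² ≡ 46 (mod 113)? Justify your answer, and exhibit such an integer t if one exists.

Apply Euler's criterion with the prime 113: 46 is a quadratic residue iff 46^56 ≡ 1 (mod 113), and a non-residue iff it is ≡ −1.
Squaring successively (mod 113): 46^2 = 2116 ≡ 82; 46^4 ≡ 82² = 6724 ≡ 57; 46^8 ≡ 57² = 3249 ≡ 85; 46^16 ≡ 85² = 7225 ≡ 106; 46^32 ≡ 106² = 11236 ≡ 49.
Since 56 = 32 + 16 + 8, 46^56 ≡ 49 · 106 · 85; multiplying out mod 113: 49·106 = 5194 ≡ 109, then 109·85 = 9265 ≡ 112. Thus 46^56 ≡ 112 ≡ −1 (mod 113).
The value −1 means 46 is a non-residue modulo 113, so t² ≡ 46 (mod 113) is impossible.

No, no such integer exists.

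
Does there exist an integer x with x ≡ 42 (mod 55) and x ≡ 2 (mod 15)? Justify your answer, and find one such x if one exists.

x = 152

gcd(55, 15) = 5. A simultaneous solution exists iff 42 ≡ 2 (mod 5); here 42 mod 5 = 2 = 2 mod 5, so it does.
List candidates x ≡ 42 (mod 55): 42, 97, 152. Modulo 15 these are 12, 7, 2; 152 gives 2 as required.
Indeed 152 ≡ 42 (mod 55) and 152 ≡ 2 (mod 15).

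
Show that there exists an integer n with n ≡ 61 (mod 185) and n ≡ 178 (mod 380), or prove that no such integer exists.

No, no such integer exists.

Reduce both congruences modulo 5, which divides 185 and 380: they say n ≡ 61 (mod 5) and n ≡ 178 (mod 5).
These are incompatible: 61 − 178 = -117 is not divisible by 5.
So no integer satisfies both congruences.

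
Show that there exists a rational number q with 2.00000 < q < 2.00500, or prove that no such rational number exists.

Look for a denominator N such that an integer falls strictly between N·2.00000 and N·2.00500. N = 201 works: 201·2.00000 = 402.00000 < 403 < 403.00500 = 201·2.00500.
So q = 403/201 works: it is a ratio of integers, and dividing 201·2.00000 < 403 < 201·2.00500 through by 201 gives 2.00000 < 403/201 < 2.00500.

q = 403/201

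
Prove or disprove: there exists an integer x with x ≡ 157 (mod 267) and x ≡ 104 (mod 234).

No, no such integer exists.

Both moduli are multiples of 3 = gcd(267, 234), so any solution would satisfy x ≡ 157 and x ≡ 104 modulo 3 simultaneously.
But 157 mod 3 = 1 while 104 mod 3 = 2, a contradiction.
Hence the system has no solution.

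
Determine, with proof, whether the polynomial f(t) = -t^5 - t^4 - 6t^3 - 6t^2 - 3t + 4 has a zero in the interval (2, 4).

No such root exists.

The endpoint values f(2) = -122 and f(4) = -1768 are both negative. Claim: f(t) < 0 for every t in (2, 4).
Substitute t = 2 + u, where 0 < u < 2 on the interval. Expanding, f(2 + u) = -u^5 - 11u^4 - 54u^3 - 146u^2 - 211u - 122.
The nonzero coefficients here are all negative, so for u > 0 every term is negative (or zero), and the constant term -122 is strictly negative.
So f is strictly negative on (2, 4); no root exists in the interval.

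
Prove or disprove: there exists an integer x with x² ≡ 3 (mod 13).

x = 4 works: 4² = 16, and 16 − 3 = 13 = 1·13.

x = 4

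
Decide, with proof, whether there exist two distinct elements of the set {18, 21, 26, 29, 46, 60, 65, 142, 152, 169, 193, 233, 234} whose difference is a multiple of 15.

No such pair exists.

Residues mod 15: 18↦3, 21↦6, 26↦11, 29↦14, 46↦1, 60↦0, 65↦5, 142↦7, 152↦2, 169↦4, 193↦13, 233↦8, 234↦9.
These 13 residues are pairwise different, hence no difference of two elements is divisible by 15.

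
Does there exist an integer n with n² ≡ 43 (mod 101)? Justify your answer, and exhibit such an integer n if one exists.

Take n = 89. Then 89² = 7921 = 78·101 + 43, so 89² ≡ 43 (mod 101).

n = 89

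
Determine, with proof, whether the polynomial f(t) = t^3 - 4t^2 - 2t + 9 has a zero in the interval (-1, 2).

f(-1) = 6 and f(2) = -3, which have opposite signs.
Since f is a polynomial it is continuous on [-1, 2].
By the Intermediate Value Theorem, f takes the value 0 somewhere in the open interval.

Yes, f has a root in the interval.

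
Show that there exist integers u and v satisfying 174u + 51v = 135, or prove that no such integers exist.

Since gcd(174, 51) = 3 and 135 = 3·45, Bézout's identity guarantees a solution.
Dividing through by 3 reduces the equation to 58u + 17v = 45.
Run the Euclidean algorithm on 58 and 17: 58 = 3·17 + 7, 17 = 2·7 + 3, 7 = 2·3 + 1, 3 = 3·1 + 0.
Unwinding: 1 = 7 − 2·3 = 7 − 2·(17 − 2·7) = −2·17 + 5·7 = −2·17 + 5·(58 − 3·17) = 5·58 − 17·17, i.e. 58·5 + 17·(-17) = 1.
Multiplying through by 45: u = 5·45 = 225, v = (-17)·45 = -765 is a solution.
Shifting by a multiple of (17, −58) keeps it a solution: u = 225 − 13·17 = 4, v = -765 + 13·58 = -11.
Check: 174·4 + 51·(-11) = 696 − 561 = 135. ✓

u = 4, v = -11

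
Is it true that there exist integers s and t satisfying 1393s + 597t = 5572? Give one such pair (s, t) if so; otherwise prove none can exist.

Every value of 1393s + 597t is a multiple of gcd(1393, 597) = 199; since 199 ∣ 5572, solutions exist.
Dividing through by 199 reduces the equation to 7s + 3t = 28.
Euclidean algorithm: 7 = 2·3 + 1, 3 = 3·1 + 0.
Unwinding: 1 = 7 − 2·3, i.e. 7·1 + 3·(-2) = 1.
Times 28: 7·28 + 3·(-56) = 28, so (28, -56) solves it.
Shifting by a multiple of (3, −7) keeps it a solution: s = 28 − 9·3 = 1, t = -56 + 9·7 = 7.
Indeed 1393·1 + 597·7 = 1393 + 4179 = 5572.

s = 1, t = 7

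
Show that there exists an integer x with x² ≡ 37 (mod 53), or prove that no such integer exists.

Take x = 39. Then 39² = 1521 = 28·53 + 37, so 39² ≡ 37 (mod 53).

x = 39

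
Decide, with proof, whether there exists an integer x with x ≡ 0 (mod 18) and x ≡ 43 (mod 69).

There is no such integer.

Reduce both congruences modulo 3, which divides 18 and 69: they say x ≡ 0 (mod 3) and x ≡ 43 (mod 3).
But 0 mod 3 = 0 while 43 mod 3 = 1, a contradiction.
Therefore no such x exists.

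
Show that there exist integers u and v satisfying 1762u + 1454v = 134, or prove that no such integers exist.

u = 515, v = -624

gcd(1762, 1454) = 2, and 2 divides 134, so integer solutions exist.
Dividing through by 2 reduces the equation to 881u + 727v = 67.
Euclidean algorithm: 881 = 1·727 + 154, 727 = 4·154 + 111, 154 = 1·111 + 43, 111 = 2·43 + 25, 43 = 1·25 + 18, 25 = 1·18 + 7, 18 = 2·7 + 4, 7 = 1·4 + 3, 4 = 1·3 + 1, 3 = 3·1 + 0.
Working back up the chain: 1 = 4 − 1·3 = 4 − (7 − 1·4) = −7 + 2·4 = −7 + 2·(18 − 2·7) = 2·18 − 5·7 = 2·18 − 5·(25 − 1·18) = −5·25 + 7·18 = −5·25 + 7·(43 − 1·25) = 7·43 − 12·25 = 7·43 − 12·(111 − 2·43) = −12·111 + 31·43 = −12·111 + 31·(154 − 1·111) = 31·154 − 43·111 = 31·154 − 43·(727 − 4·154) = −43·727 + 203·154 = −43·727 + 203·(881 − 1·727) = 203·881 − 246·727. So 881·203 + 727·(-246) = 1.
Scaling by 67 gives the particular solution (u, v) = (13601, -16482).
Subtracting 18·727 from u and adding 18·881 to v gives the tidier solution (515, -624).
Check: 1762·515 + 1454·(-624) = 907430 − 907296 = 134. ✓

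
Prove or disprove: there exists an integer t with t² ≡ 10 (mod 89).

t = 30 works: 30² = 900, and 900 − 10 = 890 = 10·89.

t = 30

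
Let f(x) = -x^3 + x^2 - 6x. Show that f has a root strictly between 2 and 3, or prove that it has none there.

Evaluate at the endpoints: f(2) = -16, f(3) = -36 — same sign (negative).
f'(x) = -3x^2 + 2x - 6 has discriminant 2² − 4·(-3)·(-6) = -68 < 0, so f' has no real roots and is negative for every real x.
Hence f is strictly decreasing on ℝ, and in particular on [2, 3]. A strictly monotone function with same-sign endpoint values stays negative on the whole interval, so f has no zero in (2, 3).

f has no root in that interval.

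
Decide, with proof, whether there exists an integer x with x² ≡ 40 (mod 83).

x = 66

x = 66 works: 66² = 4356, and 4356 − 40 = 4316 = 52·83.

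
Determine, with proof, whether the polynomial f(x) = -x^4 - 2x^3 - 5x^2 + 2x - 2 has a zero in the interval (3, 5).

The endpoint values f(3) = -176 and f(5) = -992 are both negative. Claim: f(x) < 0 for every x in (3, 5).
Substitute x = 3 + u, where 0 < u < 2 on the interval. Expanding, f(3 + u) = -u^4 - 14u^3 - 77u^2 - 190u - 176.
The nonzero coefficients here are all negative, so for u > 0 every term is negative (or zero), and the constant term -176 is strictly negative.
So f is strictly negative on (3, 5); no root exists in the interval.

No such root exists.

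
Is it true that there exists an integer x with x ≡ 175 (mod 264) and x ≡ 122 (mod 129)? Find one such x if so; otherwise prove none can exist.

No such integer exists.

Reduce both congruences modulo 3, which divides 264 and 129: they say x ≡ 175 (mod 3) and x ≡ 122 (mod 3).
However 175 ≡ 1 and 122 ≡ 2 (mod 3), and 1 ≠ 2.
Therefore no such x exists.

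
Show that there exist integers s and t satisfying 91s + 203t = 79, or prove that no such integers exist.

There are no such integers.

gcd(91, 203) = 7, so every integer of the form 91s + 203t is a multiple of 7.
But 79 = 7·11 + 2, so 7 ∤ 79.
So the equation is unsolvable over ℤ.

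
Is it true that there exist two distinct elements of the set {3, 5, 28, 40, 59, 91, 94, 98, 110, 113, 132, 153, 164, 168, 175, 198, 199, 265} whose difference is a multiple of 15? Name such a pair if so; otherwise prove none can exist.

The pair (3, 153) works.

3 mod 15 = 3 and 153 mod 15 = 3, so 153 − 3 = 150 = 10·15.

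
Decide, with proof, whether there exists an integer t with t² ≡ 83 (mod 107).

t = 46

t = 46 works: 46² = 2116, and 2116 − 83 = 2033 = 19·107.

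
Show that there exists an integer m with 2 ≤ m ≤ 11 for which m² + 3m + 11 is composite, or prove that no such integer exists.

m = 5

At m = 5: 5² + 3·5 + 11 = 51 = 3·17, which is composite.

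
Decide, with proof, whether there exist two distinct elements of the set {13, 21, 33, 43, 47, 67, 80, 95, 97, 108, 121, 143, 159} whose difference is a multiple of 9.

13 mod 9 = 4 and 67 mod 9 = 4, so 67 − 13 = 54 = 6·9.

13 and 67 are such a pair.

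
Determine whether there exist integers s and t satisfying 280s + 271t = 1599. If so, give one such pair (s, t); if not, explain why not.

s = 268, t = -271

Since gcd(280, 271) = 1, every integer is an integer combination of 280 and 271.
Dividing repeatedly: 280 = 1·271 + 9, 271 = 30·9 + 1, 9 = 9·1 + 0.
Back-substituting, 1 = 271 − 30·9 = 271 − 30·(280 − 1·271) = −30·280 + 31·271; that is, 280·(-30) + 271·31 = 1.
Scaling by 1599 gives the particular solution (s, t) = (-47970, 49569).
Shifting by a multiple of (271, −280) keeps it a solution: s = -47970 + 178·271 = 268, t = 49569 − 178·280 = -271.
Check: 280·268 + 271·(-271) = 75040 − 73441 = 1599. ✓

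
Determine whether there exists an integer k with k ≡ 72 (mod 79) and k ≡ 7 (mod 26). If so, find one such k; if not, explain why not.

k = 1099

The moduli 79 and 26 are coprime, so by the Chinese Remainder Theorem a unique solution modulo 2054 exists.
Write k = 72 + 79t and require 72 + 79t ≡ 7 (mod 26), i.e. 79t ≡ 13 (mod 26).
79 ≡ 1 (mod 26), so this reads 1t ≡ 13 (mod 26). So t ≡ 13 (mod 26).
Taking t = 13 gives k = 72 + 79·13 = 1099.
Indeed 1099 ≡ 72 (mod 79) and 1099 ≡ 7 (mod 26).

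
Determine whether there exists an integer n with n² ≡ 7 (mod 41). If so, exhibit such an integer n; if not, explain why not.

Apply Euler's criterion with the prime 41: 7 is a quadratic residue iff 7^20 ≡ 1 (mod 41), and a non-residue iff it is ≡ −1.
Squaring successively (mod 41): 7^2 = 49 ≡ 8; 7^4 ≡ 8² = 64 ≡ 23; 7^8 ≡ 23² = 529 ≡ 37; 7^16 ≡ 37² = 1369 ≡ 16.
Since 20 = 16 + 4, 7^20 ≡ 16 · 23; multiplying out mod 41: 16·23 = 368 ≡ 40. Thus 7^20 ≡ 40 ≡ −1 (mod 41).
By Euler's criterion 7 is a quadratic non-residue mod 41: no n satisfies n² ≡ 7 (mod 41).

There is no such integer.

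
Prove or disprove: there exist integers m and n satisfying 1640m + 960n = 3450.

gcd(1640, 960) = 40, so every integer of the form 1640m + 960n is a multiple of 40.
However 3450 leaves remainder 10 on division by 40.
Hence no integers m, n satisfy the equation.

No, no such integers exist.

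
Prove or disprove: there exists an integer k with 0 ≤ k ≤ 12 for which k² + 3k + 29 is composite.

At k = 1: 1² + 3·1 + 29 = 33 = 3·11, which is composite.

k = 1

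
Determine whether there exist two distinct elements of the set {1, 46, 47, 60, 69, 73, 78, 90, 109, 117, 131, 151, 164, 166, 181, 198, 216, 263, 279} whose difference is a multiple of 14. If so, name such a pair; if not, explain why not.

Both 46 and 60 leave remainder 4 on division by 14; their difference 14 = 1·14 is a multiple of 14.

Yes: 46 and 60.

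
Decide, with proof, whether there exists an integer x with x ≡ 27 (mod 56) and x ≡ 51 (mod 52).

x = 363

gcd(56, 52) = 4. A simultaneous solution exists iff 27 ≡ 51 (mod 4); here 27 mod 4 = 3 = 51 mod 4, so it does.
Step through x = 27, 27 + 56, 27 + 2·56, …: the values 27, 83, 139, 195, 251, 307, 363 reduce mod 52 to 27, 31, 35, 39, 43, 47, 51. The value 363 hits 51.
Verify: 363 = 6·56 + 27 and 363 = 6·52 + 51. ✓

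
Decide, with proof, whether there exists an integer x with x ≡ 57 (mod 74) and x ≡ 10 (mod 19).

x = 1093

gcd(74, 19) = 1, so the Chinese Remainder Theorem guarantees exactly one residue class mod 1406 satisfying both.
Any solution of the first congruence is x = 57 + 74t; substituting into the second, 74t ≡ 10 − 57 ≡ 10 (mod 19).
74 ≡ 17 (mod 19), so this reads 17t ≡ 10 (mod 19). To invert 17 modulo 19: 19 = 1·17 + 2, 17 = 8·2 + 1, 2 = 2·1 + 0, and unwinding, 1 = 17 − 8·2 = 17 − 8·(19 − 1·17) = −8·19 + 9·17. Thus 17⁻¹ ≡ 9 (mod 19).
Multiplying by 9: t ≡ 9·10 = 90 ≡ 14 (mod 19).
With t = 14: x = 57 + 74·14 = 1093.
Check: 1093 mod 74 = 57, 1093 mod 19 = 10. ✓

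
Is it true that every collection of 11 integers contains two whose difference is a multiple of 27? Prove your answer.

Take the 11 consecutive integers 105, 106, …, 115: their residues mod 27 are all distinct because 11 ≤ 27.
No two share a residue, so no pair has difference divisible by 27; the claim fails for this set.

No, the set {105, 106, 107, 108, 109, 110, 111, 112, 113, 114, 115} is a counterexample.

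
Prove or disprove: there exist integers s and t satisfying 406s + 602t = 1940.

No such integers exist.

Both 406 and 602 are divisible by gcd(406, 602) = 14, hence so is any combination 406s + 602t.
However 1940 leaves remainder 8 on division by 14.
Hence no integers s, t satisfy the equation.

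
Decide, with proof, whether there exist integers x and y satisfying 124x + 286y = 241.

No, no such integers exist.

Any value of 124x + 286y is a multiple of gcd(124, 286) = 2.
But 241 = 2·120 + 1, so 2 ∤ 241.
Therefore 124x + 286y = 241 has no solution in integers.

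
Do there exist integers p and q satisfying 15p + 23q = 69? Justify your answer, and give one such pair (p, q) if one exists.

15 and 23 are coprime, so 15p + 23q ranges over all of ℤ.
Dividing repeatedly: 23 = 1·15 + 8, 15 = 1·8 + 7, 8 = 1·7 + 1, 7 = 7·1 + 0.
Working back up the chain: 1 = 8 − 1·7 = 8 − (15 − 1·8) = −15 + 2·8 = −15 + 2·(23 − 1·15) = 2·23 − 3·15. So 15·(-3) + 23·2 = 1.
Scaling by 69 gives the particular solution (p, q) = (-207, 138).
Adding 9·23 to p and subtracting 9·15 from q gives the tidier solution (0, 3).
Indeed 15·0 + 23·3 = 0 + 69 = 69.

p = 0, q = 3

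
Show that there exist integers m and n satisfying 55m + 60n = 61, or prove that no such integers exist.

Any value of 55m + 60n is a multiple of gcd(55, 60) = 5.
However 61 leaves remainder 1 on division by 5.
So the equation is unsolvable over ℤ.

No, no such integers exist.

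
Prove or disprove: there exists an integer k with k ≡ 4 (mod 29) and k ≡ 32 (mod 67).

k = 903

gcd(29, 67) = 1, so the Chinese Remainder Theorem guarantees exactly one residue class mod 1943 satisfying both.
Write k = 4 + 29t and require 4 + 29t ≡ 32 (mod 67), i.e. 29t ≡ 28 (mod 67).
To invert 29 modulo 67: 67 = 2·29 + 9, 29 = 3·9 + 2, 9 = 4·2 + 1, 2 = 2·1 + 0, and unwinding, 1 = 9 − 4·2 = 9 − 4·(29 − 3·9) = −4·29 + 13·9 = −4·29 + 13·(67 − 2·29) = 13·67 − 30·29. Thus 29⁻¹ ≡ -30 ≡ 37 (mod 67).
Multiplying by 37: t ≡ 37·28 = 1036 ≡ 31 (mod 67).
Taking t = 31 gives k = 4 + 29·31 = 903.
Verify: 903 = 31·29 + 4 and 903 = 13·67 + 32. ✓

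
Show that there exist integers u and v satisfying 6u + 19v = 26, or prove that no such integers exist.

u = 17, v = -4

Since gcd(6, 19) = 1, every integer is an integer combination of 6 and 19.
Dividing repeatedly: 19 = 3·6 + 1, 6 = 6·1 + 0.
Back-substituting, 1 = 19 − 3·6; that is, 6·(-3) + 19·1 = 1.
Scaling by 26 gives the particular solution (u, v) = (-78, 26).
Adding 5·19 to u and subtracting 5·6 from v gives the tidier solution (17, -4).
Check: 6·17 + 19·(-4) = 102 − 76 = 26. ✓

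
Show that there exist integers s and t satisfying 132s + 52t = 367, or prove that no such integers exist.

There are no such integers.

Any value of 132s + 52t is a multiple of gcd(132, 52) = 4.
But 367 is not a multiple of 4 (it leaves remainder 3).
So the equation is unsolvable over ℤ.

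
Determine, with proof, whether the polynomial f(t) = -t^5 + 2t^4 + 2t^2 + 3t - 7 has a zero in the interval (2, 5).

Such a root exists.

f(2) = 7 and f(5) = -1817, which have opposite signs.
Since f is a polynomial it is continuous on [2, 5].
By the Intermediate Value Theorem, f takes the value 0 somewhere in the open interval.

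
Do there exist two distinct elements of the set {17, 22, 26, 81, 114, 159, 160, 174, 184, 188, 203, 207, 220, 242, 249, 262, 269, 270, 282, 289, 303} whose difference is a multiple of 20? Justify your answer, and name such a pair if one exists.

Both 22 and 242 leave remainder 2 on division by 20; their difference 220 = 11·20 is a multiple of 20.

Yes: 22 and 242.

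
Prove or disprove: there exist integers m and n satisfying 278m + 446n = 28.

m = 37, n = -23

Every value of 278m + 446n is a multiple of gcd(278, 446) = 2; since 2 ∣ 28, solutions exist.
Dividing through by 2 reduces the equation to 139m + 223n = 14.
Dividing repeatedly: 223 = 1·139 + 84, 139 = 1·84 + 55, 84 = 1·55 + 29, 55 = 1·29 + 26, 29 = 1·26 + 3, 26 = 8·3 + 2, 3 = 1·2 + 1, 2 = 2·1 + 0.
Working back up the chain: 1 = 3 − 1·2 = 3 − (26 − 8·3) = −26 + 9·3 = −26 + 9·(29 − 1·26) = 9·29 − 10·26 = 9·29 − 10·(55 − 1·29) = −10·55 + 19·29 = −10·55 + 19·(84 − 1·55) = 19·84 − 29·55 = 19·84 − 29·(139 − 1·84) = −29·139 + 48·84 = −29·139 + 48·(223 − 1·139) = 48·223 − 77·139. So 139·(-77) + 223·48 = 1.
Scaling by 14 gives the particular solution (m, n) = (-1078, 672).
Adding 5·223 to m and subtracting 5·139 from n gives the tidier solution (37, -23).
Indeed 278·37 + 446·(-23) = 10286 − 10258 = 28.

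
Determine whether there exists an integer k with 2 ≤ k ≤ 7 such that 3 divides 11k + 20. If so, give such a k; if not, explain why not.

At k = 2 we get 11·2 + 20 = 42, and 42 = 3·14.

k = 2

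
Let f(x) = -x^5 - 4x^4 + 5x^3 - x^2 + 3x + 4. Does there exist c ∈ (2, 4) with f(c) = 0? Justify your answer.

f(2) = -50 and f(4) = -1728, both negative, so a sign-change argument is unavailable; we show f keeps this sign on the whole interval.
Substitute x = 2 + u, where 0 < u < 2 on the interval. Expanding, f(2 + u) = -u^5 - 14u^4 - 67u^3 - 147u^2 - 149u - 50.
The nonzero coefficients here are all negative, so for u > 0 every term is negative (or zero), and the constant term -50 is strictly negative.
So f is strictly negative on (2, 4); no root exists in the interval.

No.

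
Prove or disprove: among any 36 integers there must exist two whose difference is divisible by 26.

Yes.

Each integer lies in one of the 26 residue classes modulo 26.
Since 36 > 26, two of the 36 integers must share a residue class by the pigeonhole principle; call them a and b.
Equal remainders mean a − b ≡ 0 (mod 26), so 26 divides their difference.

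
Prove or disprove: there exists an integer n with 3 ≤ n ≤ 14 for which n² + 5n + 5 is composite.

n = 12

At n = 12: 12² + 5·12 + 5 = 209 = 11·19, which is composite.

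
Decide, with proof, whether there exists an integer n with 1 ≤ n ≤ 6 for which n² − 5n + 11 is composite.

The values for n = 1, 2, …, 6 are 7, 5, 5, 7, 11, 17, and each of these is prime.
So no value in the range makes the expression composite.

No such integer n in that range exists.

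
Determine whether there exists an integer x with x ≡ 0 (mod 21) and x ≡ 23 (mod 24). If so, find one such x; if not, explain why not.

gcd(21, 24) = 3. If x ≡ 0 (mod 21) and x ≡ 23 (mod 24), then x ≡ 0 (mod 3) and x ≡ 23 (mod 3).
These are incompatible: 0 − 23 = -23 is not divisible by 3.
Hence the system has no solution.

No such integer exists.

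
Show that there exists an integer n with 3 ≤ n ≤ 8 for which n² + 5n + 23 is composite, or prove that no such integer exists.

There is no such integer n in that range.

The values for n = 3, 4, …, 8 are 47, 59, 73, 89, 107, 127, and each of these is prime.
So no value in the range makes the expression composite.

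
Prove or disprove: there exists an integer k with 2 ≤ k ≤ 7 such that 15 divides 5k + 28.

No, no such integer k in that range exists.

For k = 2, 3, …, 7 the values of 5k + 28 modulo 15 are 8, 13, 3, 8, 13, 3 respectively.
Since 0 is absent from this list, 15 ∤ 5k + 28 for every k with 2 ≤ k ≤ 7.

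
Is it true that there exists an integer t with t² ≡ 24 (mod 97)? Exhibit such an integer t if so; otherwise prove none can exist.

t = 86 works: 86² = 7396, and 7396 − 24 = 7372 = 76·97.

t = 86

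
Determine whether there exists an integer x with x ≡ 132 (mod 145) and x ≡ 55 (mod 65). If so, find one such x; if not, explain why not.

There is no such integer.

Reduce both congruences modulo 5, which divides 145 and 65: they say x ≡ 132 (mod 5) and x ≡ 55 (mod 5).
These are incompatible: 132 − 55 = 77 is not divisible by 5.
Therefore no such x exists.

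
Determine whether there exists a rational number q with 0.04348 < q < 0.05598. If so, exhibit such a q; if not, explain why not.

q = 1/18

Multiplying by 18: 18·0.04348 = 0.78264 and 18·0.05598 = 1.00764, so the integer 1 lies strictly between them.
Dividing back, 0.04348 < 1/18 < 0.05598, and 1/18 is rational.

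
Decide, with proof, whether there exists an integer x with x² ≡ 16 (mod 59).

Take x = 4. Then 4² = 16, and since 0 ≤ 16 < 59 this is already reduced: 4² ≡ 16 (mod 59).

x = 4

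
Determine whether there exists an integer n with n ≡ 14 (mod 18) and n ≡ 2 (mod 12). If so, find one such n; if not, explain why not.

Here gcd(18, 12) = 6, and both 14 and 2 leave remainder 2 mod 6, so the system is consistent.
In fact n = 14 itself already satisfies 14 mod 12 = 2.
Check: 14 mod 18 = 14, 14 mod 12 = 2. ✓

n = 14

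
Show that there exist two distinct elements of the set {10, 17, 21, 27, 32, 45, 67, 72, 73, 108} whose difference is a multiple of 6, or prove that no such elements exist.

21 and 27 are such a pair.

Reduce each element mod 6: 10↦4, 17↦5, 21↦3, 27↦3, 32↦2, 45↦3, 67↦1, 72↦0, 73↦1, 108↦0. The residue 3 repeats (at 21 and 27), and 27 − 21 = 6 = 1·6.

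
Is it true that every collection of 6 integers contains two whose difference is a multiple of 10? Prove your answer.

Try 6 consecutive integers, 32, 33, …, 37. Their remainders mod 10 are 2, 3, 4, 5, 6, 7 — pairwise different, as any 6 ≤ 10 consecutive integers have distinct residues.
The differences between them range over 1, …, 5, none of which is divisible by 10.

No, the set {32, 33, 34, 35, 36, 37} is a counterexample.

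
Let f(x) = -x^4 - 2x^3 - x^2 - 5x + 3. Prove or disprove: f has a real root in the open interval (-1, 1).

Yes, f has a root in the interval.

f(-1) = 8 and f(1) = -6, which have opposite signs.
As a polynomial, f is continuous on every closed interval.
By the Intermediate Value Theorem, f takes the value 0 somewhere in the open interval.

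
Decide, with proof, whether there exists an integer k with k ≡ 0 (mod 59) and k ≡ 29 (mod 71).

gcd(59, 71) = 1, so the Chinese Remainder Theorem guarantees exactly one residue class mod 4189 satisfying both.
Write k = 0 + 59t and require 0 + 59t ≡ 29 (mod 71), i.e. 59t ≡ 29 (mod 71).
Invert 59 mod 71 by the Euclidean algorithm: 71 = 1·59 + 12, 59 = 4·12 + 11, 12 = 1·11 + 1, 11 = 11·1 + 0; back-substituting, 1 = 12 − 1·11 = 12 − (59 − 4·12) = −59 + 5·12 = −59 + 5·(71 − 1·59) = 5·71 − 6·59. Hence 59·(-6) ≡ 1, so 59⁻¹ ≡ -6 ≡ 65 (mod 71).
Multiplying by 65: t ≡ 65·29 = 1885 ≡ 39 (mod 71).
Taking t = 39 gives k = 0 + 59·39 = 2301.
Indeed 2301 ≡ 0 (mod 59) and 2301 ≡ 29 (mod 71).

k = 2301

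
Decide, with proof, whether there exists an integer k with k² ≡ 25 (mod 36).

k = 31

k = 31 works: 31² = 961, and 961 − 25 = 936 = 26·36.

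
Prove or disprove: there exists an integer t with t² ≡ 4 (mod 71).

Take t = 2. Then 2² = 4, and since 0 ≤ 4 < 71 this is already reduced: 2² ≡ 4 (mod 71).

t = 2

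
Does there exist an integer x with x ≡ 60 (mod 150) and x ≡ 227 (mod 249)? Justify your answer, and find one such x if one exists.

There is no such integer.

gcd(150, 249) = 3. If x ≡ 60 (mod 150) and x ≡ 227 (mod 249), then x ≡ 60 (mod 3) and x ≡ 227 (mod 3).
These are incompatible: 60 − 227 = -167 is not divisible by 3.
Therefore no such x exists.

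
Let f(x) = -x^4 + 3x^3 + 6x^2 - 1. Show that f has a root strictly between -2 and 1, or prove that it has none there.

f(-2) = -17 and f(1) = 7, which have opposite signs.
f is continuous everywhere (it is a polynomial), in particular on [-2, 1].
By the Intermediate Value Theorem, f takes the value 0 somewhere in the open interval.

Yes, f has a root in the interval.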